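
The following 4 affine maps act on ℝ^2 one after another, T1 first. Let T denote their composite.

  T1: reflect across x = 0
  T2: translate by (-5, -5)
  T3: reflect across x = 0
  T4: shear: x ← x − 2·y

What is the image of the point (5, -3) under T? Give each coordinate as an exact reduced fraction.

T1 reflect across x = 0: (5, -3) → (-5, -3)
T2 translate by (-5, -5): (-5, -3) → (-10, -8)
T3 reflect across x = 0: (-10, -8) → (10, -8)
T4 shear: x ← x − 2·y: (10, -8) → (26, -8)

T(p) = (26, -8)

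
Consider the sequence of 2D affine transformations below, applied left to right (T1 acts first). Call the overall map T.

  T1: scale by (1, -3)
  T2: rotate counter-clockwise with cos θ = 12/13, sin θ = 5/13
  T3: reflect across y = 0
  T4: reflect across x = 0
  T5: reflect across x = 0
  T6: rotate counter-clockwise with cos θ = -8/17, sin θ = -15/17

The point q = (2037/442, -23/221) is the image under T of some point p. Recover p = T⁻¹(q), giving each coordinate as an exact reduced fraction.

T1 = [1 0 0; 0 -3 0; 0 0 1]
T2·T1 = [12/13 15/13 0; 5/13 -36/13 0; 0 0 1]
T3·…·T1 = [12/13 15/13 0; -5/13 36/13 0; 0 0 1]
T4·…·T1 = [-12/13 -15/13 0; -5/13 36/13 0; 0 0 1]
T5·…·T1 = [12/13 15/13 0; -5/13 36/13 0; 0 0 1]
T6·…·T1 = [-171/221 420/221 0; -140/221 -513/221 0; 0 0 1]
det M = 3; M⁻¹ = [-171/221 -140/221 0; 140/663 -57/221 0; 0 0 1]
M⁻¹ · (2037/442, -23/221)ᵀ = (-7/2, 1)ᵀ

p = (-7/2, 1)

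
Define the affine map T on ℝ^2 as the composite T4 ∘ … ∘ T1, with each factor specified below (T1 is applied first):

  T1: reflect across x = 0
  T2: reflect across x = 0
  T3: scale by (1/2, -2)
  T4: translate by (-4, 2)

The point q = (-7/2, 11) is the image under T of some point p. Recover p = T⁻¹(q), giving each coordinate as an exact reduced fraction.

p = (1, -9/2)

T1 = [-1 0 0; 0 1 0; 0 0 1]
T2·T1 = [1 0 0; 0 1 0; 0 0 1]
T3·…·T1 = [1/2 0 0; 0 -2 0; 0 0 1]
T4·…·T1 = [1/2 0 -4; 0 -2 2; 0 0 1]
det M = -1; M⁻¹ = [2 0 8; 0 -1/2 1; 0 0 1]
M⁻¹ · (-7/2, 11)ᵀ = (1, -9/2)ᵀ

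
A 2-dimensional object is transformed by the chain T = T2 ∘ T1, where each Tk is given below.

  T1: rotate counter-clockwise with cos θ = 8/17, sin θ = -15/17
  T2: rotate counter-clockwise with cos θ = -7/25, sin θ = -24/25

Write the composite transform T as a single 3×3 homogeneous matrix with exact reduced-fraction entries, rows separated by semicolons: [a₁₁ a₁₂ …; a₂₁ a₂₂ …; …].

T = [-416/425 87/425 0; -87/425 -416/425 0; 0 0 1]

T1 = [8/17 15/17 0; -15/17 8/17 0; 0 0 1]
T2·T1 = [-416/425 87/425 0; -87/425 -416/425 0; 0 0 1]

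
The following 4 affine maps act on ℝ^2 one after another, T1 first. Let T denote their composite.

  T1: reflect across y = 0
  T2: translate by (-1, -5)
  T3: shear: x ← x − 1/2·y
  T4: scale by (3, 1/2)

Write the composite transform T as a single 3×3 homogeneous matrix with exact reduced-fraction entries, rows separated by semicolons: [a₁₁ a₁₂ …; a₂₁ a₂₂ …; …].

T1 = [1 0 0; 0 -1 0; 0 0 1]
T2·T1 = [1 0 -1; 0 -1 -5; 0 0 1]
T3·…·T1 = [1 1/2 3/2; 0 -1 -5; 0 0 1]
T4·…·T1 = [3 3/2 9/2; 0 -1/2 -5/2; 0 0 1]

T = [3 3/2 9/2; 0 -1/2 -5/2; 0 0 1]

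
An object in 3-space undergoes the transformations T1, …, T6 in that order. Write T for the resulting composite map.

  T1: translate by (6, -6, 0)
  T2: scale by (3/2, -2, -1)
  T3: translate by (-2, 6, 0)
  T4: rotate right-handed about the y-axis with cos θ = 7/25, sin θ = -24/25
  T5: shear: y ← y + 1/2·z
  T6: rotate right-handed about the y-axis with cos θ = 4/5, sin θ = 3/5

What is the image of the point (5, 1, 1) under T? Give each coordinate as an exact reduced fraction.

T1 translate by (6, -6, 0): (5, 1, 1) → (11, -5, 1)
T2 scale by (3/2, -2, -1): (11, -5, 1) → (33/2, 10, -1)
T3 translate by (-2, 6, 0): (33/2, 10, -1) → (29/2, 16, -1)
T4 rotate right-handed about the y-axis with cos θ = 7/25, sin θ = -24/25: (29/2, 16, -1) → (251/50, 16, 341/25)
T5 shear: y ← y + 1/2·z: (251/50, 16, 341/25) → (251/50, 1141/50, 341/25)
T6 rotate right-handed about the y-axis with cos θ = 4/5, sin θ = 3/5: (251/50, 1141/50, 341/25) → (61/5, 1141/50, 79/10)

T(p) = (61/5, 1141/50, 79/10)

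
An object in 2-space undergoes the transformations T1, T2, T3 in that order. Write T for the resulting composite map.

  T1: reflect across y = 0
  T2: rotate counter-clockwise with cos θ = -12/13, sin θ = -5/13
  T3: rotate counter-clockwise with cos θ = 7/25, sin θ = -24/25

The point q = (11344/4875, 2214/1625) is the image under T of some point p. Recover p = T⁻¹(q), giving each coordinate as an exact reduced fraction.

T1 = [1 0 0; 0 -1 0; 0 0 1]
T2·T1 = [-12/13 -5/13 0; -5/13 12/13 0; 0 0 1]
T3·…·T1 = [-204/325 253/325 0; 253/325 204/325 0; 0 0 1]
det M = -1; M⁻¹ = [-204/325 253/325 0; 253/325 204/325 0; 0 0 1]
M⁻¹ · (11344/4875, 2214/1625)ᵀ = (-2/5, 8/3)ᵀ

p = (-2/5, 8/3)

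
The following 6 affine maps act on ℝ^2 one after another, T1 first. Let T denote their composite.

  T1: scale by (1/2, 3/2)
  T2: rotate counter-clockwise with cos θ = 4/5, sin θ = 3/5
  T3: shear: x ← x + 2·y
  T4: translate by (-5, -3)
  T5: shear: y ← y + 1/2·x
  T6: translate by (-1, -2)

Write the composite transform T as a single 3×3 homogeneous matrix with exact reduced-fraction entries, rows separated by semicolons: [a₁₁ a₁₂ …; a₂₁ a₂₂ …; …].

T = [1 3/2 -6; 4/5 39/20 -15/2; 0 0 1]

T1 = [1/2 0 0; 0 3/2 0; 0 0 1]
T2·T1 = [2/5 -9/10 0; 3/10 6/5 0; 0 0 1]
T3·…·T1 = [1 3/2 0; 3/10 6/5 0; 0 0 1]
T4·…·T1 = [1 3/2 -5; 3/10 6/5 -3; 0 0 1]
T5·…·T1 = [1 3/2 -5; 4/5 39/20 -11/2; 0 0 1]
T6·…·T1 = [1 3/2 -6; 4/5 39/20 -15/2; 0 0 1]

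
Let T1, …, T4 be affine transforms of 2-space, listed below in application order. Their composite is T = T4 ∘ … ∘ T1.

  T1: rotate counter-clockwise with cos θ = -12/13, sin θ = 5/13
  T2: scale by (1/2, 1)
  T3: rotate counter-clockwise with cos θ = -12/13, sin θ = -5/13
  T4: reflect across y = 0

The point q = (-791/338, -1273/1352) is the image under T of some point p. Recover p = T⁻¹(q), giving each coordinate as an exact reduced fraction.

T1 = [-12/13 -5/13 0; 5/13 -12/13 0; 0 0 1]
T2·T1 = [-6/13 -5/26 0; 5/13 -12/13 0; 0 0 1]
T3·…·T1 = [97/169 -30/169 0; -30/169 313/338 0; 0 0 1]
T4·…·T1 = [97/169 -30/169 0; 30/169 -313/338 0; 0 0 1]
det M = -1/2; M⁻¹ = [313/169 -60/169 0; 60/169 -194/169 0; 0 0 1]
M⁻¹ · (-791/338, -1273/1352)ᵀ = (-4, 1/4)ᵀ

p = (-4, 1/4)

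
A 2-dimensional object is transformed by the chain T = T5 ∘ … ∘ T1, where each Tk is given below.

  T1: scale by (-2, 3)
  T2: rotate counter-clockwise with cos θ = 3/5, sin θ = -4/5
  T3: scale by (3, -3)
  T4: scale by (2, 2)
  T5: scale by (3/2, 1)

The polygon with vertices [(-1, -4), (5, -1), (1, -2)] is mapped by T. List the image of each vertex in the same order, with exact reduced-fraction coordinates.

image vertices: (-378/5, 264/5), (-378/5, -186/5), (-54, 12)

T1 scale by (-2, 3): (-1, -4) → (2, -12); (5, -1) → (-10, -3); (1, -2) → (-2, -6)
T2 rotate counter-clockwise with cos θ = 3/5, sin θ = -4/5: (2, -12) → (-42/5, -44/5); (-10, -3) → (-42/5, 31/5); (-2, -6) → (-6, -2)
T3 scale by (3, -3): (-42/5, -44/5) → (-126/5, 132/5); (-42/5, 31/5) → (-126/5, -93/5); (-6, -2) → (-18, 6)
T4 scale by (2, 2): (-126/5, 132/5) → (-252/5, 264/5); (-126/5, -93/5) → (-252/5, -186/5); (-18, 6) → (-36, 12)
T5 scale by (3/2, 1): (-252/5, 264/5) → (-378/5, 264/5); (-252/5, -186/5) → (-378/5, -186/5); (-36, 12) → (-54, 12)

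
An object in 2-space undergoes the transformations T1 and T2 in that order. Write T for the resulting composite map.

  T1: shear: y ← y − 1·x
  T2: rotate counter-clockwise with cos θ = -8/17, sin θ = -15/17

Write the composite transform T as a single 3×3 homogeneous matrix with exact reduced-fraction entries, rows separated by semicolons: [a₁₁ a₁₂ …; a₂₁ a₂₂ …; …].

T1 = [1 0 0; -1 1 0; 0 0 1]
T2·T1 = [-23/17 15/17 0; -7/17 -8/17 0; 0 0 1]

T = [-23/17 15/17 0; -7/17 -8/17 0; 0 0 1]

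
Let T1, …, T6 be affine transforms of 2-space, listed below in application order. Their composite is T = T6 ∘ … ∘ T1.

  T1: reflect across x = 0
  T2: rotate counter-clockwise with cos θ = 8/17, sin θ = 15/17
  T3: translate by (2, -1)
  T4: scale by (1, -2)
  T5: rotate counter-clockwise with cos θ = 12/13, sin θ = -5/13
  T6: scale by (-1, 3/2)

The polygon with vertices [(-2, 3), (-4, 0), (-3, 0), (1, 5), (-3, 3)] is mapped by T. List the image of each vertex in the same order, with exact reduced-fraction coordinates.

T1 reflect across x = 0: (-2, 3) → (2, 3); (-4, 0) → (4, 0); (-3, 0) → (3, 0); (1, 5) → (-1, 5); (-3, 3) → (3, 3)
T2 rotate counter-clockwise with cos θ = 8/17, sin θ = 15/17: (2, 3) → (-29/17, 54/17); (4, 0) → (32/17, 60/17); (3, 0) → (24/17, 45/17); (-1, 5) → (-83/17, 25/17); (3, 3) → (-21/17, 69/17)
T3 translate by (2, -1): (-29/17, 54/17) → (5/17, 37/17); (32/17, 60/17) → (66/17, 43/17); (24/17, 45/17) → (58/17, 28/17); (-83/17, 25/17) → (-49/17, 8/17); (-21/17, 69/17) → (13/17, 52/17)
T4 scale by (1, -2): (5/17, 37/17) → (5/17, -74/17); (66/17, 43/17) → (66/17, -86/17); (58/17, 28/17) → (58/17, -56/17); (-49/17, 8/17) → (-49/17, -16/17); (13/17, 52/17) → (13/17, -104/17)
T5 rotate counter-clockwise with cos θ = 12/13, sin θ = -5/13: (5/17, -74/17) → (-310/221, -913/221); (66/17, -86/17) → (362/221, -1362/221); (58/17, -56/17) → (32/17, -74/17); (-49/17, -16/17) → (-668/221, 53/221); (13/17, -104/17) → (-28/17, -101/17)
T6 scale by (-1, 3/2): (-310/221, -913/221) → (310/221, -2739/442); (362/221, -1362/221) → (-362/221, -2043/221); (32/17, -74/17) → (-32/17, -111/17); (-668/221, 53/221) → (668/221, 159/442); (-28/17, -101/17) → (28/17, -303/34)

image vertices: (310/221, -2739/442), (-362/221, -2043/221), (-32/17, -111/17), (668/221, 159/442), (28/17, -303/34)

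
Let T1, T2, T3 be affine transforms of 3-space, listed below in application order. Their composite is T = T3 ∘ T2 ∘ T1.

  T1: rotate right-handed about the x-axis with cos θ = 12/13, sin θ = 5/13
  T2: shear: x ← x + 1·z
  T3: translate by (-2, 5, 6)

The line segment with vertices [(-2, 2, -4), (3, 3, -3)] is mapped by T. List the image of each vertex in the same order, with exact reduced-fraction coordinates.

T1 rotate right-handed about the x-axis with cos θ = 12/13, sin θ = 5/13: (-2, 2, -4) → (-2, 44/13, -38/13); (3, 3, -3) → (3, 51/13, -21/13)
T2 shear: x ← x + 1·z: (-2, 44/13, -38/13) → (-64/13, 44/13, -38/13); (3, 51/13, -21/13) → (18/13, 51/13, -21/13)
T3 translate by (-2, 5, 6): (-64/13, 44/13, -38/13) → (-90/13, 109/13, 40/13); (18/13, 51/13, -21/13) → (-8/13, 116/13, 57/13)

image vertices: (-90/13, 109/13, 40/13), (-8/13, 116/13, 57/13)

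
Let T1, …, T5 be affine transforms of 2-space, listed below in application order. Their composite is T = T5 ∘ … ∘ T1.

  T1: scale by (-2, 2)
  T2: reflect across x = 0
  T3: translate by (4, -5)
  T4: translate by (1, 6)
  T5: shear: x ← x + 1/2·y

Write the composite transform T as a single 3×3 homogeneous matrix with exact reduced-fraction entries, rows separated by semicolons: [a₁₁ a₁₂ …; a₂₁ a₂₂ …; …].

T = [2 1 11/2; 0 2 1; 0 0 1]

T1 = [-2 0 0; 0 2 0; 0 0 1]
T2·T1 = [2 0 0; 0 2 0; 0 0 1]
T3·…·T1 = [2 0 4; 0 2 -5; 0 0 1]
T4·…·T1 = [2 0 5; 0 2 1; 0 0 1]
T5·…·T1 = [2 1 11/2; 0 2 1; 0 0 1]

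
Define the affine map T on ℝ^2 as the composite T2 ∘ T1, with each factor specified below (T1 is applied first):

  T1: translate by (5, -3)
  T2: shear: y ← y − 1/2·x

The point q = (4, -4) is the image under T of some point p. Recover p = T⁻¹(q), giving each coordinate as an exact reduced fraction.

p = (-1, 1)

T1 = [1 0 5; 0 1 -3; 0 0 1]
T2·T1 = [1 0 5; -1/2 1 -11/2; 0 0 1]
det M = 1; M⁻¹ = [1 0 -5; 1/2 1 3; 0 0 1]
M⁻¹ · (4, -4)ᵀ = (-1, 1)ᵀ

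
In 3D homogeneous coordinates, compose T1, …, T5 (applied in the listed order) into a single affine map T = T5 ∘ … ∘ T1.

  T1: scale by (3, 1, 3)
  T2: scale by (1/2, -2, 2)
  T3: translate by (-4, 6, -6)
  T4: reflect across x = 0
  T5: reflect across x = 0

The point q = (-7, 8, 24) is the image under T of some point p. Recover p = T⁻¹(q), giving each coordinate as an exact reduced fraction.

p = (-2, -1, 5)

T1 = [3 0 0 0; 0 1 0 0; 0 0 3 0; 0 0 0 1]
T2·T1 = [3/2 0 0 0; 0 -2 0 0; 0 0 6 0; 0 0 0 1]
T3·…·T1 = [3/2 0 0 -4; 0 -2 0 6; 0 0 6 -6; 0 0 0 1]
T4·…·T1 = [-3/2 0 0 4; 0 -2 0 6; 0 0 6 -6; 0 0 0 1]
T5·…·T1 = [3/2 0 0 -4; 0 -2 0 6; 0 0 6 -6; 0 0 0 1]
det M = -18; M⁻¹ = [2/3 0 0 8/3; 0 -1/2 0 3; 0 0 1/6 1; 0 0 0 1]
M⁻¹ · (-7, 8, 24)ᵀ = (-2, -1, 5)ᵀ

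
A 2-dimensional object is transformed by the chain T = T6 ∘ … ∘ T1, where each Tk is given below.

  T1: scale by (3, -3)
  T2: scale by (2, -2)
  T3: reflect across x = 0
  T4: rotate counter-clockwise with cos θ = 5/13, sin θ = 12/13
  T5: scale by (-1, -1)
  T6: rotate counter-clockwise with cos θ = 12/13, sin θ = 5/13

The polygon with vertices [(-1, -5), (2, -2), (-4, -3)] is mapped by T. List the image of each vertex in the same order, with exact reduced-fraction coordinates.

image vertices: (-30, -6), (-12, 12), (-18, -24)

T1 scale by (3, -3): (-1, -5) → (-3, 15); (2, -2) → (6, 6); (-4, -3) → (-12, 9)
T2 scale by (2, -2): (-3, 15) → (-6, -30); (6, 6) → (12, -12); (-12, 9) → (-24, -18)
T3 reflect across x = 0: (-6, -30) → (6, -30); (12, -12) → (-12, -12); (-24, -18) → (24, -18)
T4 rotate counter-clockwise with cos θ = 5/13, sin θ = 12/13: (6, -30) → (30, -6); (-12, -12) → (84/13, -204/13); (24, -18) → (336/13, 198/13)
T5 scale by (-1, -1): (30, -6) → (-30, 6); (84/13, -204/13) → (-84/13, 204/13); (336/13, 198/13) → (-336/13, -198/13)
T6 rotate counter-clockwise with cos θ = 12/13, sin θ = 5/13: (-30, 6) → (-30, -6); (-84/13, 204/13) → (-12, 12); (-336/13, -198/13) → (-18, -24)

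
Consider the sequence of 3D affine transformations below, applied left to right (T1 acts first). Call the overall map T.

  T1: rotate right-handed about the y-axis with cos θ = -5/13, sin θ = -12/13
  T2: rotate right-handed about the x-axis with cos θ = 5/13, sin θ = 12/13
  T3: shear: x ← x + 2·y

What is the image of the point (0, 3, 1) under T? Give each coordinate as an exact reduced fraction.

T1 rotate right-handed about the y-axis with cos θ = -5/13, sin θ = -12/13: (0, 3, 1) → (-12/13, 3, -5/13)
T2 rotate right-handed about the x-axis with cos θ = 5/13, sin θ = 12/13: (-12/13, 3, -5/13) → (-12/13, 255/169, 443/169)
T3 shear: x ← x + 2·y: (-12/13, 255/169, 443/169) → (354/169, 255/169, 443/169)

T(p) = (354/169, 255/169, 443/169)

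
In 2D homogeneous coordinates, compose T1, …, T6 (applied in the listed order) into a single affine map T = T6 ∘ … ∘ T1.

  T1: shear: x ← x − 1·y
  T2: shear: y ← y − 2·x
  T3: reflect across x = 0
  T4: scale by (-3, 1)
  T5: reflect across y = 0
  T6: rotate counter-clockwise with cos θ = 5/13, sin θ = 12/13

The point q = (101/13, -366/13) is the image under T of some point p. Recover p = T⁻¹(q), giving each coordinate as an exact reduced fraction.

T1 = [1 -1 0; 0 1 0; 0 0 1]
T2·T1 = [1 -1 0; -2 3 0; 0 0 1]
T3·…·T1 = [-1 1 0; -2 3 0; 0 0 1]
T4·…·T1 = [3 -3 0; -2 3 0; 0 0 1]
T5·…·T1 = [3 -3 0; 2 -3 0; 0 0 1]
T6·…·T1 = [-9/13 21/13 0; 46/13 -51/13 0; 0 0 1]
det M = -3; M⁻¹ = [17/13 7/13 0; 46/39 3/13 0; 0 0 1]
M⁻¹ · (101/13, -366/13)ᵀ = (-5, 8/3)ᵀ

p = (-5, 8/3)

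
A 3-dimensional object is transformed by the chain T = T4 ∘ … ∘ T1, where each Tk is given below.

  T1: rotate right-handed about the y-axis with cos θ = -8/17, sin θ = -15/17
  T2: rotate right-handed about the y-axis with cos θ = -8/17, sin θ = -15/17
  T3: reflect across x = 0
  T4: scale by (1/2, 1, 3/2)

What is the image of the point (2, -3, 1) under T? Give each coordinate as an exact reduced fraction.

T1 rotate right-handed about the y-axis with cos θ = -8/17, sin θ = -15/17: (2, -3, 1) → (-31/17, -3, 22/17)
T2 rotate right-handed about the y-axis with cos θ = -8/17, sin θ = -15/17: (-31/17, -3, 22/17) → (-82/289, -3, -641/289)
T3 reflect across x = 0: (-82/289, -3, -641/289) → (82/289, -3, -641/289)
T4 scale by (1/2, 1, 3/2): (82/289, -3, -641/289) → (41/289, -3, -1923/578)

T(p) = (41/289, -3, -1923/578)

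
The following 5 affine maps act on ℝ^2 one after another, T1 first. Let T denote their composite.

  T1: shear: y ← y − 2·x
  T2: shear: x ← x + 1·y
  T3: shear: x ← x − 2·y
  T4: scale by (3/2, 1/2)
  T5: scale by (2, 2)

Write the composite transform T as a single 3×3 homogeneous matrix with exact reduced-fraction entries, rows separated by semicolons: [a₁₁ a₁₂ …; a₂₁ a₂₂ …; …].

T = [9 -3 0; -2 1 0; 0 0 1]

T1 = [1 0 0; -2 1 0; 0 0 1]
T2·T1 = [-1 1 0; -2 1 0; 0 0 1]
T3·…·T1 = [3 -1 0; -2 1 0; 0 0 1]
T4·…·T1 = [9/2 -3/2 0; -1 1/2 0; 0 0 1]
T5·…·T1 = [9 -3 0; -2 1 0; 0 0 1]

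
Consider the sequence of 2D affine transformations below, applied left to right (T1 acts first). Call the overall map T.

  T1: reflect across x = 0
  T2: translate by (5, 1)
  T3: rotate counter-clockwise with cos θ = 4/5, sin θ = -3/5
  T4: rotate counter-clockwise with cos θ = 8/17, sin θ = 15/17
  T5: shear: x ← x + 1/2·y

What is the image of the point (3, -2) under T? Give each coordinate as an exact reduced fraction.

T(p) = (75/34, -1/17)

T1 reflect across x = 0: (3, -2) → (-3, -2)
T2 translate by (5, 1): (-3, -2) → (2, -1)
T3 rotate counter-clockwise with cos θ = 4/5, sin θ = -3/5: (2, -1) → (1, -2)
T4 rotate counter-clockwise with cos θ = 8/17, sin θ = 15/17: (1, -2) → (38/17, -1/17)
T5 shear: x ← x + 1/2·y: (38/17, -1/17) → (75/34, -1/17)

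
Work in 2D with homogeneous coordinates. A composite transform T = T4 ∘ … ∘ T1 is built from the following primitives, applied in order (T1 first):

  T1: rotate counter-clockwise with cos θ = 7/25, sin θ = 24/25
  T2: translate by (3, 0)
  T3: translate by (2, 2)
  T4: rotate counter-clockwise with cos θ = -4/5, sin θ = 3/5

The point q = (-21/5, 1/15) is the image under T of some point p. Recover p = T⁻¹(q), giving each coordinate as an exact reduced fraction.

T1 = [7/25 -24/25 0; 24/25 7/25 0; 0 0 1]
T2·T1 = [7/25 -24/25 3; 24/25 7/25 0; 0 0 1]
T3·…·T1 = [7/25 -24/25 5; 24/25 7/25 2; 0 0 1]
T4·…·T1 = [-4/5 3/5 -26/5; -3/5 -4/5 7/5; 0 0 1]
det M = 1; M⁻¹ = [-4/5 -3/5 -83/25; 3/5 -4/5 106/25; 0 0 1]
M⁻¹ · (-21/5, 1/15)ᵀ = (0, 5/3)ᵀ

p = (0, 5/3)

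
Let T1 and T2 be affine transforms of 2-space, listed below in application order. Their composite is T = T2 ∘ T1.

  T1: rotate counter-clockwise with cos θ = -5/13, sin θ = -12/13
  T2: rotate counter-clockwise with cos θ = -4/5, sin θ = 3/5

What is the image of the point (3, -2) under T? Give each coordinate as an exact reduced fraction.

T(p) = (18/5, -1/5)

T1 rotate counter-clockwise with cos θ = -5/13, sin θ = -12/13: (3, -2) → (-3, -2)
T2 rotate counter-clockwise with cos θ = -4/5, sin θ = 3/5: (-3, -2) → (18/5, -1/5)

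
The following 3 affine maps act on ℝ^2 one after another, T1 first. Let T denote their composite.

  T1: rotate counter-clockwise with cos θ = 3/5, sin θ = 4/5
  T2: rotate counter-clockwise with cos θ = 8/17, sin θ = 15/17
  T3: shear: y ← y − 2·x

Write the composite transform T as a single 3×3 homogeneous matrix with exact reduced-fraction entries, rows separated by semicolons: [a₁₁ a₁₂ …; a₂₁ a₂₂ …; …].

T = [-36/85 -77/85 0; 149/85 118/85 0; 0 0 1]

T1 = [3/5 -4/5 0; 4/5 3/5 0; 0 0 1]
T2·T1 = [-36/85 -77/85 0; 77/85 -36/85 0; 0 0 1]
T3·…·T1 = [-36/85 -77/85 0; 149/85 118/85 0; 0 0 1]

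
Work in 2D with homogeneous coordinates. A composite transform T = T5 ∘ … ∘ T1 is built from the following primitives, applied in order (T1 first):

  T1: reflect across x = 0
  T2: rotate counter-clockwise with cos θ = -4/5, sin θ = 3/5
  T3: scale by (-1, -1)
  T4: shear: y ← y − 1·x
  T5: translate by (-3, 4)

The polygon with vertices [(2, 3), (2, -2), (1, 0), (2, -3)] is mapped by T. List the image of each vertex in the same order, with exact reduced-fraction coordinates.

image vertices: (-14/5, 37/5), (-29/5, 32/5), (-19/5, 27/5), (-32/5, 31/5)

T1 reflect across x = 0: (2, 3) → (-2, 3); (2, -2) → (-2, -2); (1, 0) → (-1, 0); (2, -3) → (-2, -3)
T2 rotate counter-clockwise with cos θ = -4/5, sin θ = 3/5: (-2, 3) → (-1/5, -18/5); (-2, -2) → (14/5, 2/5); (-1, 0) → (4/5, -3/5); (-2, -3) → (17/5, 6/5)
T3 scale by (-1, -1): (-1/5, -18/5) → (1/5, 18/5); (14/5, 2/5) → (-14/5, -2/5); (4/5, -3/5) → (-4/5, 3/5); (17/5, 6/5) → (-17/5, -6/5)
T4 shear: y ← y − 1·x: (1/5, 18/5) → (1/5, 17/5); (-14/5, -2/5) → (-14/5, 12/5); (-4/5, 3/5) → (-4/5, 7/5); (-17/5, -6/5) → (-17/5, 11/5)
T5 translate by (-3, 4): (1/5, 17/5) → (-14/5, 37/5); (-14/5, 12/5) → (-29/5, 32/5); (-4/5, 7/5) → (-19/5, 27/5); (-17/5, 11/5) → (-32/5, 31/5)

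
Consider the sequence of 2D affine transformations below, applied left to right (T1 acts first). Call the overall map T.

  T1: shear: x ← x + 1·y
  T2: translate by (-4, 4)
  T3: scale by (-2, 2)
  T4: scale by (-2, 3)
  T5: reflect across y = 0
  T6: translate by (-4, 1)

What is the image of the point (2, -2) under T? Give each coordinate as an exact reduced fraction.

T1 shear: x ← x + 1·y: (2, -2) → (0, -2)
T2 translate by (-4, 4): (0, -2) → (-4, 2)
T3 scale by (-2, 2): (-4, 2) → (8, 4)
T4 scale by (-2, 3): (8, 4) → (-16, 12)
T5 reflect across y = 0: (-16, 12) → (-16, -12)
T6 translate by (-4, 1): (-16, -12) → (-20, -11)

T(p) = (-20, -11)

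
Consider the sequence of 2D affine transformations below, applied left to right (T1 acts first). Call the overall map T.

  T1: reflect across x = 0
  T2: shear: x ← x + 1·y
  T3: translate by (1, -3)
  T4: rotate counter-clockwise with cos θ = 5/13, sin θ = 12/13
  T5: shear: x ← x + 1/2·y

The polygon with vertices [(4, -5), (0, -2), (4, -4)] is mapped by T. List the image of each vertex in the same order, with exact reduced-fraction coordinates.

image vertices: (-12/13, -136/13), (73/26, -37/13), (-21/26, -119/13)

T1 reflect across x = 0: (4, -5) → (-4, -5); (0, -2) → (0, -2); (4, -4) → (-4, -4)
T2 shear: x ← x + 1·y: (-4, -5) → (-9, -5); (0, -2) → (-2, -2); (-4, -4) → (-8, -4)
T3 translate by (1, -3): (-9, -5) → (-8, -8); (-2, -2) → (-1, -5); (-8, -4) → (-7, -7)
T4 rotate counter-clockwise with cos θ = 5/13, sin θ = 12/13: (-8, -8) → (56/13, -136/13); (-1, -5) → (55/13, -37/13); (-7, -7) → (49/13, -119/13)
T5 shear: x ← x + 1/2·y: (56/13, -136/13) → (-12/13, -136/13); (55/13, -37/13) → (73/26, -37/13); (49/13, -119/13) → (-21/26, -119/13)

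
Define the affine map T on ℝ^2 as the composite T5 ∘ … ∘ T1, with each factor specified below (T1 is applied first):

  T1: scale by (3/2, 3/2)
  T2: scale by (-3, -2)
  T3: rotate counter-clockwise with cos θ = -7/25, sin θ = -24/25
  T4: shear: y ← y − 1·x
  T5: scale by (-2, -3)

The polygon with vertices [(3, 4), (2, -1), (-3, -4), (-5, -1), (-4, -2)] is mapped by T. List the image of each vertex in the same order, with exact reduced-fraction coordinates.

T1 scale by (3/2, 3/2): (3, 4) → (9/2, 6); (2, -1) → (3, -3/2); (-3, -4) → (-9/2, -6); (-5, -1) → (-15/2, -3/2); (-4, -2) → (-6, -3)
T2 scale by (-3, -2): (9/2, 6) → (-27/2, -12); (3, -3/2) → (-9, 3); (-9/2, -6) → (27/2, 12); (-15/2, -3/2) → (45/2, 3); (-6, -3) → (18, 6)
T3 rotate counter-clockwise with cos θ = -7/25, sin θ = -24/25: (-27/2, -12) → (-387/50, 408/25); (-9, 3) → (27/5, 39/5); (27/2, 12) → (387/50, -408/25); (45/2, 3) → (-171/50, -561/25); (18, 6) → (18/25, -474/25)
T4 shear: y ← y − 1·x: (-387/50, 408/25) → (-387/50, 1203/50); (27/5, 39/5) → (27/5, 12/5); (387/50, -408/25) → (387/50, -1203/50); (-171/50, -561/25) → (-171/50, -951/50); (18/25, -474/25) → (18/25, -492/25)
T5 scale by (-2, -3): (-387/50, 1203/50) → (387/25, -3609/50); (27/5, 12/5) → (-54/5, -36/5); (387/50, -1203/50) → (-387/25, 3609/50); (-171/50, -951/50) → (171/25, 2853/50); (18/25, -492/25) → (-36/25, 1476/25)

image vertices: (387/25, -3609/50), (-54/5, -36/5), (-387/25, 3609/50), (171/25, 2853/50), (-36/25, 1476/25)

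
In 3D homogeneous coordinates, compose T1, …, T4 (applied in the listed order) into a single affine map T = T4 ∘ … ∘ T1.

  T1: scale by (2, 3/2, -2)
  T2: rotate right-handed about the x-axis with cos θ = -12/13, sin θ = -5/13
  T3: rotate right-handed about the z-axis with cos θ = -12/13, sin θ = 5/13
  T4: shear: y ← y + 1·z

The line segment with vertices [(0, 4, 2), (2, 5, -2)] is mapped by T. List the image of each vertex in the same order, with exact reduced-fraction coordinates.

image vertices: (460/169, 1338/169, 18/13), (-274/169, -23/338, -171/26)

T1 scale by (2, 3/2, -2): (0, 4, 2) → (0, 6, -4); (2, 5, -2) → (4, 15/2, 4)
T2 rotate right-handed about the x-axis with cos θ = -12/13, sin θ = -5/13: (0, 6, -4) → (0, -92/13, 18/13); (4, 15/2, 4) → (4, -70/13, -171/26)
T3 rotate right-handed about the z-axis with cos θ = -12/13, sin θ = 5/13: (0, -92/13, 18/13) → (460/169, 1104/169, 18/13); (4, -70/13, -171/26) → (-274/169, 1100/169, -171/26)
T4 shear: y ← y + 1·z: (460/169, 1104/169, 18/13) → (460/169, 1338/169, 18/13); (-274/169, 1100/169, -171/26) → (-274/169, -23/338, -171/26)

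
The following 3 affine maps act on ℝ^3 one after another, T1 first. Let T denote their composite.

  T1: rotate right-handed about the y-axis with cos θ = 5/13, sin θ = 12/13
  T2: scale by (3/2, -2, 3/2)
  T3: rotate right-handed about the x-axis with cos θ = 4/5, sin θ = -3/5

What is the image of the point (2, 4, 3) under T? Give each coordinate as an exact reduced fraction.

T(p) = (69/13, -913/130, 258/65)

T1 rotate right-handed about the y-axis with cos θ = 5/13, sin θ = 12/13: (2, 4, 3) → (46/13, 4, -9/13)
T2 scale by (3/2, -2, 3/2): (46/13, 4, -9/13) → (69/13, -8, -27/26)
T3 rotate right-handed about the x-axis with cos θ = 4/5, sin θ = -3/5: (69/13, -8, -27/26) → (69/13, -913/130, 258/65)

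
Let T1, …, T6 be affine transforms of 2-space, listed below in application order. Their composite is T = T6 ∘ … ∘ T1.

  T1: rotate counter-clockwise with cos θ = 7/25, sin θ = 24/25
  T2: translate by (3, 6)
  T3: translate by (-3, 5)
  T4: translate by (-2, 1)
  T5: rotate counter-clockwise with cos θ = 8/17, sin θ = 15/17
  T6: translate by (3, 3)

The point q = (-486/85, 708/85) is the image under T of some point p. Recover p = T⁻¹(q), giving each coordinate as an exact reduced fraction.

T1 = [7/25 -24/25 0; 24/25 7/25 0; 0 0 1]
T2·T1 = [7/25 -24/25 3; 24/25 7/25 6; 0 0 1]
T3·…·T1 = [7/25 -24/25 0; 24/25 7/25 11; 0 0 1]
T4·…·T1 = [7/25 -24/25 -2; 24/25 7/25 12; 0 0 1]
T5·…·T1 = [-304/425 -297/425 -196/17; 297/425 -304/425 66/17; 0 0 1]
T6·…·T1 = [-304/425 -297/425 -145/17; 297/425 -304/425 117/17; 0 0 1]
det M = 1; M⁻¹ = [-304/425 297/425 -4637/425; -297/425 -304/425 -441/425; 0 0 1]
M⁻¹ · (-486/85, 708/85)ᵀ = (-1, -3)ᵀ

p = (-1, -3)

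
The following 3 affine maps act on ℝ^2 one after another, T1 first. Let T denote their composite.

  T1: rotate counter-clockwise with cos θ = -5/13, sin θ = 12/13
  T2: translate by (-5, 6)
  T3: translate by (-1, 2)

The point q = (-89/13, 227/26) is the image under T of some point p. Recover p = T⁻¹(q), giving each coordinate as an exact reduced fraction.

T1 = [-5/13 -12/13 0; 12/13 -5/13 0; 0 0 1]
T2·T1 = [-5/13 -12/13 -5; 12/13 -5/13 6; 0 0 1]
T3·…·T1 = [-5/13 -12/13 -6; 12/13 -5/13 8; 0 0 1]
det M = 1; M⁻¹ = [-5/13 12/13 -126/13; -12/13 -5/13 -32/13; 0 0 1]
M⁻¹ · (-89/13, 227/26)ᵀ = (1, 1/2)ᵀ

p = (1, 1/2)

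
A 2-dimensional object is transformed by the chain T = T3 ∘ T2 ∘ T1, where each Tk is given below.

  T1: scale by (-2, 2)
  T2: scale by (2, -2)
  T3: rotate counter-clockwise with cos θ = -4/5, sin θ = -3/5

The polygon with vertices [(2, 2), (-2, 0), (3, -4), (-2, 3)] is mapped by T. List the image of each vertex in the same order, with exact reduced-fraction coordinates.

image vertices: (8/5, 56/5), (-32/5, -24/5), (96/5, -28/5), (-68/5, 24/5)

T1 scale by (-2, 2): (2, 2) → (-4, 4); (-2, 0) → (4, 0); (3, -4) → (-6, -8); (-2, 3) → (4, 6)
T2 scale by (2, -2): (-4, 4) → (-8, -8); (4, 0) → (8, 0); (-6, -8) → (-12, 16); (4, 6) → (8, -12)
T3 rotate counter-clockwise with cos θ = -4/5, sin θ = -3/5: (-8, -8) → (8/5, 56/5); (8, 0) → (-32/5, -24/5); (-12, 16) → (96/5, -28/5); (8, -12) → (-68/5, 24/5)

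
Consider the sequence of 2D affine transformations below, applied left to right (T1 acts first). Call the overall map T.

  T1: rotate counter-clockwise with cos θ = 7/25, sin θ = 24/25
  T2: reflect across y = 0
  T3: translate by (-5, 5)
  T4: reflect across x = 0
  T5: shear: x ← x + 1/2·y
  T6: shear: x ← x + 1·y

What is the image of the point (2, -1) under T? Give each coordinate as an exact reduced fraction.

T(p) = (213/25, 84/25)

T1 rotate counter-clockwise with cos θ = 7/25, sin θ = 24/25: (2, -1) → (38/25, 41/25)
T2 reflect across y = 0: (38/25, 41/25) → (38/25, -41/25)
T3 translate by (-5, 5): (38/25, -41/25) → (-87/25, 84/25)
T4 reflect across x = 0: (-87/25, 84/25) → (87/25, 84/25)
T5 shear: x ← x + 1/2·y: (87/25, 84/25) → (129/25, 84/25)
T6 shear: x ← x + 1·y: (129/25, 84/25) → (213/25, 84/25)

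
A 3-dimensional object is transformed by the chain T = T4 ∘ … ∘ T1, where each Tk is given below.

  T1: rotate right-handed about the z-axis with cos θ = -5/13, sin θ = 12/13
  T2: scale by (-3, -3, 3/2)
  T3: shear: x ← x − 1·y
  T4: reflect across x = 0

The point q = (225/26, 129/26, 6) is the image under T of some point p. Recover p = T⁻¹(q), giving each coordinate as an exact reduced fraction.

T1 = [-5/13 -12/13 0 0; 12/13 -5/13 0 0; 0 0 1 0; 0 0 0 1]
T2·T1 = [15/13 36/13 0 0; -36/13 15/13 0 0; 0 0 3/2 0; 0 0 0 1]
T3·…·T1 = [51/13 21/13 0 0; -36/13 15/13 0 0; 0 0 3/2 0; 0 0 0 1]
T4·…·T1 = [-51/13 -21/13 0 0; -36/13 15/13 0 0; 0 0 3/2 0; 0 0 0 1]
det M = -27/2; M⁻¹ = [-5/39 -7/39 0 0; -4/13 17/39 0 0; 0 0 2/3 0; 0 0 0 1]
M⁻¹ · (225/26, 129/26, 6)ᵀ = (-2, -1/2, 4)ᵀ

p = (-2, -1/2, 4)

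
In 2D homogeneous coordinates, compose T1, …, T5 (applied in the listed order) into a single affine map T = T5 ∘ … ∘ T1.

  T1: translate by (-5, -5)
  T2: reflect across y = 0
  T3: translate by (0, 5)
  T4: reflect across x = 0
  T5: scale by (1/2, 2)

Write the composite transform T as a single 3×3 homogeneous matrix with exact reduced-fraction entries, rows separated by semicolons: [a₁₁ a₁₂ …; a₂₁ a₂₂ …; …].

T = [-1/2 0 5/2; 0 -2 20; 0 0 1]

T1 = [1 0 -5; 0 1 -5; 0 0 1]
T2·T1 = [1 0 -5; 0 -1 5; 0 0 1]
T3·…·T1 = [1 0 -5; 0 -1 10; 0 0 1]
T4·…·T1 = [-1 0 5; 0 -1 10; 0 0 1]
T5·…·T1 = [-1/2 0 5/2; 0 -2 20; 0 0 1]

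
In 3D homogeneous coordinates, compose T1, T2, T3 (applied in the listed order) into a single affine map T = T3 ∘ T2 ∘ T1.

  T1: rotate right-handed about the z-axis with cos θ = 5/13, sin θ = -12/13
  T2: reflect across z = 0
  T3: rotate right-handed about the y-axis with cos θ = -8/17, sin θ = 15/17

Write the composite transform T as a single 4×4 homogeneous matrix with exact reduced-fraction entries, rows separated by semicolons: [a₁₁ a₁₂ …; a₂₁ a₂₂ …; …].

T1 = [5/13 12/13 0 0; -12/13 5/13 0 0; 0 0 1 0; 0 0 0 1]
T2·T1 = [5/13 12/13 0 0; -12/13 5/13 0 0; 0 0 -1 0; 0 0 0 1]
T3·…·T1 = [-40/221 -96/221 -15/17 0; -12/13 5/13 0 0; -75/221 -180/221 8/17 0; 0 0 0 1]

T = [-40/221 -96/221 -15/17 0; -12/13 5/13 0 0; -75/221 -180/221 8/17 0; 0 0 0 1]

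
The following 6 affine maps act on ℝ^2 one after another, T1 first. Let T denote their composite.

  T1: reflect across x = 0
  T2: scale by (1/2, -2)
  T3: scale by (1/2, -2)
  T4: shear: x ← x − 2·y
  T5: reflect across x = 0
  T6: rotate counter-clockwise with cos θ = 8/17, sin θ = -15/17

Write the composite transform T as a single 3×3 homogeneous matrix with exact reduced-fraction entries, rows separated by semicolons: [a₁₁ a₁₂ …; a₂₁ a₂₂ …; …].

T1 = [-1 0 0; 0 1 0; 0 0 1]
T2·T1 = [-1/2 0 0; 0 -2 0; 0 0 1]
T3·…·T1 = [-1/4 0 0; 0 4 0; 0 0 1]
T4·…·T1 = [-1/4 -8 0; 0 4 0; 0 0 1]
T5·…·T1 = [1/4 8 0; 0 4 0; 0 0 1]
T6·…·T1 = [2/17 124/17 0; -15/68 -88/17 0; 0 0 1]

T = [2/17 124/17 0; -15/68 -88/17 0; 0 0 1]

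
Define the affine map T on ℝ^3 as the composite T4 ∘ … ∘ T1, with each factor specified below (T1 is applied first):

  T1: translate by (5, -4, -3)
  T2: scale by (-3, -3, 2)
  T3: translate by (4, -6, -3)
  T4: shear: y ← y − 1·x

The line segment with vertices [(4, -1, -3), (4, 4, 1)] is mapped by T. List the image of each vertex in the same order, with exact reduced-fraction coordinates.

image vertices: (-23, 32, -15), (-23, 17, -7)

T1 translate by (5, -4, -3): (4, -1, -3) → (9, -5, -6); (4, 4, 1) → (9, 0, -2)
T2 scale by (-3, -3, 2): (9, -5, -6) → (-27, 15, -12); (9, 0, -2) → (-27, 0, -4)
T3 translate by (4, -6, -3): (-27, 15, -12) → (-23, 9, -15); (-27, 0, -4) → (-23, -6, -7)
T4 shear: y ← y − 1·x: (-23, 9, -15) → (-23, 32, -15); (-23, -6, -7) → (-23, 17, -7)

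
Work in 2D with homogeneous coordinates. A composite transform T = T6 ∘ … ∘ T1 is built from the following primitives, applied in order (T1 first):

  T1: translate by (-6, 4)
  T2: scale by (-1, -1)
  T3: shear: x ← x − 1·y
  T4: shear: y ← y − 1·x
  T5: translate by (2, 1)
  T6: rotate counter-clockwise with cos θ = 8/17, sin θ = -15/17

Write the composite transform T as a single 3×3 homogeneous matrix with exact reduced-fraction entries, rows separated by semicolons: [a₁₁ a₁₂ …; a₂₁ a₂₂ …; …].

T = [7/17 -22/17 -99/17; 23/17 -31/17 -284/17; 0 0 1]

T1 = [1 0 -6; 0 1 4; 0 0 1]
T2·T1 = [-1 0 6; 0 -1 -4; 0 0 1]
T3·…·T1 = [-1 1 10; 0 -1 -4; 0 0 1]
T4·…·T1 = [-1 1 10; 1 -2 -14; 0 0 1]
T5·…·T1 = [-1 1 12; 1 -2 -13; 0 0 1]
T6·…·T1 = [7/17 -22/17 -99/17; 23/17 -31/17 -284/17; 0 0 1]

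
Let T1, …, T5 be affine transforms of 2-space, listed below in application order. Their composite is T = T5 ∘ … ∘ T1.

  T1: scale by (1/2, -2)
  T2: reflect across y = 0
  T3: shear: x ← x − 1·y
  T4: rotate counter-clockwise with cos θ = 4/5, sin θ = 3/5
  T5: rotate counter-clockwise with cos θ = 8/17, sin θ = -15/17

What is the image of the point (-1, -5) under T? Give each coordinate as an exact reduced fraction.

T1 scale by (1/2, -2): (-1, -5) → (-1/2, 10)
T2 reflect across y = 0: (-1/2, 10) → (-1/2, -10)
T3 shear: x ← x − 1·y: (-1/2, -10) → (19/2, -10)
T4 rotate counter-clockwise with cos θ = 4/5, sin θ = 3/5: (19/2, -10) → (68/5, -23/10)
T5 rotate counter-clockwise with cos θ = 8/17, sin θ = -15/17: (68/5, -23/10) → (743/170, -1112/85)

T(p) = (743/170, -1112/85)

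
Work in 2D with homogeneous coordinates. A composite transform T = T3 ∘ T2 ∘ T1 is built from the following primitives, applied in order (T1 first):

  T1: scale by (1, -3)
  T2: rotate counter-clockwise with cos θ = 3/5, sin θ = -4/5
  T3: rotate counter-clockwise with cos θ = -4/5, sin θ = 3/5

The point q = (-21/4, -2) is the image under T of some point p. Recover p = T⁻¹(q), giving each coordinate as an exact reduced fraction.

T1 = [1 0 0; 0 -3 0; 0 0 1]
T2·T1 = [3/5 -12/5 0; -4/5 -9/5 0; 0 0 1]
T3·…·T1 = [0 3 0; 1 0 0; 0 0 1]
det M = -3; M⁻¹ = [0 1 0; 1/3 0 0; 0 0 1]
M⁻¹ · (-21/4, -2)ᵀ = (-2, -7/4)ᵀ

p = (-2, -7/4)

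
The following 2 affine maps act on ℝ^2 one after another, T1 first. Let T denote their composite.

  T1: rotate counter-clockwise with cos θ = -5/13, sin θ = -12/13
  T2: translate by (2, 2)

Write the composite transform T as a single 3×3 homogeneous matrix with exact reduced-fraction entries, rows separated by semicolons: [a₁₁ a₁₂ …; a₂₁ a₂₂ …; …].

T1 = [-5/13 12/13 0; -12/13 -5/13 0; 0 0 1]
T2·T1 = [-5/13 12/13 2; -12/13 -5/13 2; 0 0 1]

T = [-5/13 12/13 2; -12/13 -5/13 2; 0 0 1]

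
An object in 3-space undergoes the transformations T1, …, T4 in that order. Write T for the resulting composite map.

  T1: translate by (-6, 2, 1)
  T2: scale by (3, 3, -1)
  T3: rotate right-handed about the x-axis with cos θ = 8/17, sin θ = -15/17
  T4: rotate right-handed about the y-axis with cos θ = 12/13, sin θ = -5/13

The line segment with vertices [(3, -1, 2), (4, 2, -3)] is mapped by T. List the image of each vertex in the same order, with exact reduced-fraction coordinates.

T1 translate by (-6, 2, 1): (3, -1, 2) → (-3, 1, 3); (4, 2, -3) → (-2, 4, -2)
T2 scale by (3, 3, -1): (-3, 1, 3) → (-9, 3, -3); (-2, 4, -2) → (-6, 12, 2)
T3 rotate right-handed about the x-axis with cos θ = 8/17, sin θ = -15/17: (-9, 3, -3) → (-9, -21/17, -69/17); (-6, 12, 2) → (-6, 126/17, -164/17)
T4 rotate right-handed about the y-axis with cos θ = 12/13, sin θ = -5/13: (-9, -21/17, -69/17) → (-1491/221, -21/17, -1593/221); (-6, 126/17, -164/17) → (-404/221, 126/17, -2478/221)

image vertices: (-1491/221, -21/17, -1593/221), (-404/221, 126/17, -2478/221)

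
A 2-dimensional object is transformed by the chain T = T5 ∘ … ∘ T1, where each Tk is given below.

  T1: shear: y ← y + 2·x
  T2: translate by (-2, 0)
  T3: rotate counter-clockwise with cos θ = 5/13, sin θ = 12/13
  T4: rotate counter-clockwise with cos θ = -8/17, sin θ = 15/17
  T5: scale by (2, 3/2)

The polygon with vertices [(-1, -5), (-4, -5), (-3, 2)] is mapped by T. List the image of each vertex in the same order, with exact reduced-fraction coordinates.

T1 shear: y ← y + 2·x: (-1, -5) → (-1, -7); (-4, -5) → (-4, -13); (-3, 2) → (-3, -4)
T2 translate by (-2, 0): (-1, -7) → (-3, -7); (-4, -13) → (-6, -13); (-3, -4) → (-5, -4)
T3 rotate counter-clockwise with cos θ = 5/13, sin θ = 12/13: (-3, -7) → (69/13, -71/13); (-6, -13) → (126/13, -137/13); (-5, -4) → (23/13, -80/13)
T4 rotate counter-clockwise with cos θ = -8/17, sin θ = 15/17: (69/13, -71/13) → (513/221, 1603/221); (126/13, -137/13) → (1047/221, 2986/221); (23/13, -80/13) → (1016/221, 985/221)
T5 scale by (2, 3/2): (513/221, 1603/221) → (1026/221, 4809/442); (1047/221, 2986/221) → (2094/221, 4479/221); (1016/221, 985/221) → (2032/221, 2955/442)

image vertices: (1026/221, 4809/442), (2094/221, 4479/221), (2032/221, 2955/442)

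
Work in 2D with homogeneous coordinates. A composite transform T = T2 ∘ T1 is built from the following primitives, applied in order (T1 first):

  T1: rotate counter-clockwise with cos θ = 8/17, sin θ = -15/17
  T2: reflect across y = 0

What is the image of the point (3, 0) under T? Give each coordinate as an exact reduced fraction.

T1 rotate counter-clockwise with cos θ = 8/17, sin θ = -15/17: (3, 0) → (24/17, -45/17)
T2 reflect across y = 0: (24/17, -45/17) → (24/17, 45/17)

T(p) = (24/17, 45/17)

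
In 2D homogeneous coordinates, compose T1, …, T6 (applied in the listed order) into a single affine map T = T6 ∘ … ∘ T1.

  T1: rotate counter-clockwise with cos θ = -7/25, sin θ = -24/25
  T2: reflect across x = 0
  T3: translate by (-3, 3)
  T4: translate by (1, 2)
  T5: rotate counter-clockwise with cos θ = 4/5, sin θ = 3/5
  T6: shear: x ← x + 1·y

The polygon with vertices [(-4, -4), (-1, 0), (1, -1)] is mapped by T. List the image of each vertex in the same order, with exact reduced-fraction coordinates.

image vertices: (3, 42/5), (-2, 17/5), (-1/5, 3)

T1 rotate counter-clockwise with cos θ = -7/25, sin θ = -24/25: (-4, -4) → (-68/25, 124/25); (-1, 0) → (7/25, 24/25); (1, -1) → (-31/25, -17/25)
T2 reflect across x = 0: (-68/25, 124/25) → (68/25, 124/25); (7/25, 24/25) → (-7/25, 24/25); (-31/25, -17/25) → (31/25, -17/25)
T3 translate by (-3, 3): (68/25, 124/25) → (-7/25, 199/25); (-7/25, 24/25) → (-82/25, 99/25); (31/25, -17/25) → (-44/25, 58/25)
T4 translate by (1, 2): (-7/25, 199/25) → (18/25, 249/25); (-82/25, 99/25) → (-57/25, 149/25); (-44/25, 58/25) → (-19/25, 108/25)
T5 rotate counter-clockwise with cos θ = 4/5, sin θ = 3/5: (18/25, 249/25) → (-27/5, 42/5); (-57/25, 149/25) → (-27/5, 17/5); (-19/25, 108/25) → (-16/5, 3)
T6 shear: x ← x + 1·y: (-27/5, 42/5) → (3, 42/5); (-27/5, 17/5) → (-2, 17/5); (-16/5, 3) → (-1/5, 3)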